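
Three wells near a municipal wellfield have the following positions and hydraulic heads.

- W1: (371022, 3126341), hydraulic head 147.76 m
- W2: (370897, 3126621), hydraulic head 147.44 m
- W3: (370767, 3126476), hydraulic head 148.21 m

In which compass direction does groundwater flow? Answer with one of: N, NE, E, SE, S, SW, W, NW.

NE

Differences from W1: to W2 (Δx, Δy, Δh) = (-125, 280, -0.32); to W3 = (-255, 135, +0.45).
Determinant of the coordinate differences = (-125)·135 − (-255)·280 = 54525.
∂h/∂x = [(-0.32)·135 − (+0.45)·280] / 54525 = -0.003103
∂h/∂y = [(-125)·(+0.45) − (-255)·(-0.32)] / 54525 = -0.002528
Flow = −∇h = (+0.003103 east, +0.002528 north), which points northeast.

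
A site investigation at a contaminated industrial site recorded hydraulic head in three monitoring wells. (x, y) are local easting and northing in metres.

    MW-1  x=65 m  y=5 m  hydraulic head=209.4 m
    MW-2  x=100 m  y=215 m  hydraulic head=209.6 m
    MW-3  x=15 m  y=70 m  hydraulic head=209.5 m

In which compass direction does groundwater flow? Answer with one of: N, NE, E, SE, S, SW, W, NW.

SE

Taking MW-1 as reference: MW-2−MW-1 = (35, 210, +0.2); MW-3−MW-1 = (-50, 65, +0.1).
Solve a·Δx + b·Δy = Δh: det = 35·65 − (-50)·210 = 12775.
∂h/∂x = [(+0.2)·65 − (+0.1)·210] / 12775 = -0.0006262
∂h/∂y = [35·(+0.1) − (-50)·(+0.2)] / 12775 = +0.001057
Flow = −∇h = (+0.0006262 east, -0.001057 north), which points southeast.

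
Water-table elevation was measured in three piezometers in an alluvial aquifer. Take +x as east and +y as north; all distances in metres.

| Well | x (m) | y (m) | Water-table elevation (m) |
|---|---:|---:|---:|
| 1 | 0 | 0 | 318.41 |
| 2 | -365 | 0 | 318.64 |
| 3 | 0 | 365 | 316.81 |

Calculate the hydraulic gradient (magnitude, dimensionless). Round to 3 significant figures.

∂h/∂x = (318.64 − 318.41) / (-365 − 0) = -0.0006301
∂h/∂y = (316.81 − 318.41) / (365 − 0) = -0.004384
|∇h| = √(-0.0006301² + -0.004384²) = 0.004429

0.00443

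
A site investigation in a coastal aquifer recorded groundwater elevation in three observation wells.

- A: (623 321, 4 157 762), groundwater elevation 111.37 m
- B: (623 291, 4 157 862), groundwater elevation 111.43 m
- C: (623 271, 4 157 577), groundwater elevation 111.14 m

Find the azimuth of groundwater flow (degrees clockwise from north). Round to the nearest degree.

230°

Differences from A: to B (Δx, Δy, Δh) = (-30, 100, +0.06); to C = (-50, -185, -0.23).
Solve a·Δx + b·Δy = Δh: det = (-30)·(-185) − (-50)·100 = 10550.
∂h/∂x = [(+0.06)·(-185) − (-0.23)·100] / 10550 = +0.001128
∂h/∂y = [(-30)·(-0.23) − (-50)·(+0.06)] / 10550 = +0.0009384
Flow direction (−∇h) has components (-0.001128 E, -0.0009384 N).
Azimuth = atan2(E, N) = atan2(-0.001128, -0.0009384) = 230.2° ≈ 230°.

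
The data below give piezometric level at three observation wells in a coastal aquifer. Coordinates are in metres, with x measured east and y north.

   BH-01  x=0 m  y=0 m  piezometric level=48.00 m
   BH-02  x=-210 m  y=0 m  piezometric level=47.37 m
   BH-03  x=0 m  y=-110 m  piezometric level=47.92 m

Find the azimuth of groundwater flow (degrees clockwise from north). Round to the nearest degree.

∂h/∂x = (47.37 − 48.00) / (-210 − 0) = +0.003000
∂h/∂y = (47.92 − 48.00) / (-110 − 0) = +0.0007273
Flow direction (−∇h) has components (-0.003000 E, -0.0007273 N).
Azimuth = atan2(E, N) = atan2(-0.003000, -0.0007273) = 256.4° ≈ 256°.

256°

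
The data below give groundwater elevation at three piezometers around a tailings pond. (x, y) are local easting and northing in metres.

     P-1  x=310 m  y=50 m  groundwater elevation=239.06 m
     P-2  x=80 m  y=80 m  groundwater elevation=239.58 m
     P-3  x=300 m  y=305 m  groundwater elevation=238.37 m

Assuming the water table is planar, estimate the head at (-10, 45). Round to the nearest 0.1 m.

With h = a·x + b·y + c and P-1 as origin, the differences give:
  (-230)·a + 30·b = +0.52
  (-10)·a + 255·b = -0.69
Eliminate b (×255 and ×30, subtract): -58350·a = 153.300 → a = ∂h/∂x = -0.002627
Back-substitute: b = ∂h/∂y = -0.002809.
h(-10, 45) = 239.06 + (-0.002627)·(-320) + (-0.002809)·(-5) = 239.06 +0.841 +0.014 = 239.915 m.

239.9 m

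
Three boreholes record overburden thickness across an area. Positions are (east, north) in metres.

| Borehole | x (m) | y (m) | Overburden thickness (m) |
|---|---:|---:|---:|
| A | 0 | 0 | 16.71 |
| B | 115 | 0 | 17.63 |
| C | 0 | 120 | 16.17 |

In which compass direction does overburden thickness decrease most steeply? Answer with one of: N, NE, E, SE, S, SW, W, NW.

∂d/∂x = (17.63 − 16.71) / (115 − 0) = +0.008000
∂d/∂y = (16.17 − 16.71) / (120 − 0) = -0.004500
Steepest decrease is along −∇f = (-0.008000 E, +0.004500 N) → northwest.

NW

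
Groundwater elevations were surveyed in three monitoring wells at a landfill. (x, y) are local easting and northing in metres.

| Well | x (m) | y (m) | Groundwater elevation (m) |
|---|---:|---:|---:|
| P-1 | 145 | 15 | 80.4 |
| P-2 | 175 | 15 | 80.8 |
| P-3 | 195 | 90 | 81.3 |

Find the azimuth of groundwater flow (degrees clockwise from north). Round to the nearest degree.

257°

Three-point gradient (reference P-1): Δ to P-2 = (30, 0, +0.4), Δ to P-3 = (50, 75, +0.9).
∂h/∂x = +0.01333, ∂h/∂y = +0.003111 (det = 2250).
Flow direction (−∇h) has components (-0.01333 E, -0.003111 N).
Azimuth = atan2(E, N) = atan2(-0.01333, -0.003111) = 256.9° ≈ 257°.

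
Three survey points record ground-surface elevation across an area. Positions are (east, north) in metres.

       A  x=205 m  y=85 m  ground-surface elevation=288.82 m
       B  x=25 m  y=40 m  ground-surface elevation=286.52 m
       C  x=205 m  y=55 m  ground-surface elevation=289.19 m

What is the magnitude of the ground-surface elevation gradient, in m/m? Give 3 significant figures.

0.0201 m/m

Differences from A: to B (Δx, Δy, Δh) = (-180, -45, -2.30); to C = (0, -30, +0.37).
Determinant of the coordinate differences = (-180)·(-30) − 0·(-45) = 5400.
∂z/∂x = [(-2.30)·(-30) − (+0.37)·(-45)] / 5400 = +0.01586
∂z/∂y = [(-180)·(+0.37) − 0·(-2.30)] / 5400 = -0.01233
|∇f| = √(0.01586² + -0.01233²) = 0.02009 m/m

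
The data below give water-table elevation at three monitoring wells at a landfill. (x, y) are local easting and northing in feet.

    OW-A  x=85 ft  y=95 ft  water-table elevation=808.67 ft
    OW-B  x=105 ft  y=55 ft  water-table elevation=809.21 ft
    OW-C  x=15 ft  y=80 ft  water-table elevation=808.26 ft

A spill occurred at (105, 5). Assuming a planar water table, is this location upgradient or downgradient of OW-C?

upgradient

Differences from OW-A: to OW-B (Δx, Δy, Δh) = (20, -40, +0.54); to OW-C = (-70, -15, -0.41).
Determinant of the coordinate differences = 20·(-15) − (-70)·(-40) = -3100.
∂h/∂x = [(+0.54)·(-15) − (-0.41)·(-40)] / -3100 = +0.007903
∂h/∂y = [20·(-0.41) − (-70)·(+0.54)] / -3100 = -0.009548
Head at (105, 5) = 808.67 + (+0.007903)·(20) + (-0.009548)·(-90) = 809.69 ft.
That is higher than the 808.26 ft at OW-C, so the point is upgradient.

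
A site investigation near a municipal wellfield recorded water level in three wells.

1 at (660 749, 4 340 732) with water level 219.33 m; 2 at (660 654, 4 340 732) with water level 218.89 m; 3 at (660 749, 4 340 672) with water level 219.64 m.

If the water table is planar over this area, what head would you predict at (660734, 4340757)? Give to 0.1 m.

∂h/∂x = (218.89 − 219.33) / (660654 − 660749) = +0.004632
∂h/∂y = (219.64 − 219.33) / (4340672 − 4340732) = -0.005167
h(660734, 4340757) = 219.33 + (+0.004632)·(-15) + (-0.005167)·(25) = 219.33 -0.069 -0.129 = 219.131 m.

219.1 m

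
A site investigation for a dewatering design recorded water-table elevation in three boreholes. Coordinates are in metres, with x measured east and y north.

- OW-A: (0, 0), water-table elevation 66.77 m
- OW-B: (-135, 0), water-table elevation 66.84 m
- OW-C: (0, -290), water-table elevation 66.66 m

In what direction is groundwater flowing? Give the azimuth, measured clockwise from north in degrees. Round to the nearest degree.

126°

∂h/∂x = (66.84 − 66.77) / (-135 − 0) = -0.0005185
∂h/∂y = (66.66 − 66.77) / (-290 − 0) = +0.0003793
Flow direction (−∇h) has components (+0.0005185 E, -0.0003793 N).
Azimuth = atan2(E, N) = atan2(+0.0005185, -0.0003793) = 126.2° ≈ 126°.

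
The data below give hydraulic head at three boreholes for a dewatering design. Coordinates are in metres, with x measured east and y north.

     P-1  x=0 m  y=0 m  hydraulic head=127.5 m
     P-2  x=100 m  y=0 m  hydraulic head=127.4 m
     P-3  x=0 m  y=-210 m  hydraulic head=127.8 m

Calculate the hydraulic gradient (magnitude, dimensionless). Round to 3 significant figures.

∂h/∂x = (127.4 − 127.5) / (100 − 0) = -0.0010000
∂h/∂y = (127.8 − 127.5) / (-210 − 0) = -0.001429
|∇h| = √(-0.0010000² + -0.001429²) = 0.001744

0.00174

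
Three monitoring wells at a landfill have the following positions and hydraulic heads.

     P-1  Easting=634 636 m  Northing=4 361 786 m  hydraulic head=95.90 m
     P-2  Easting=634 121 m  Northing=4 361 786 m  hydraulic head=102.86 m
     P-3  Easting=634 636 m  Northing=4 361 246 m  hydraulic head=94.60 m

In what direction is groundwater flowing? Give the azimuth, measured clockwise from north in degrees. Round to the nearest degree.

∂h/∂x = (102.86 − 95.90) / (634121 − 634636) = -0.01351
∂h/∂y = (94.60 − 95.90) / (4361246 − 4361786) = +0.002407
Flow direction (−∇h) has components (+0.01351 E, -0.002407 N).
Azimuth = atan2(E, N) = atan2(+0.01351, -0.002407) = 100.1° ≈ 100°.

100°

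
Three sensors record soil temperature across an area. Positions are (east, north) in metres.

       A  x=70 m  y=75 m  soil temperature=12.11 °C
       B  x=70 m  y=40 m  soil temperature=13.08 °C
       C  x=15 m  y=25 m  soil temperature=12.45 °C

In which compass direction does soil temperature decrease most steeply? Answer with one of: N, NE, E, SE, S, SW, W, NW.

NW

With T = a·x + b·y + c and A as origin, the differences give:
  0·a + (-35)·b = +0.97
  (-55)·a + (-50)·b = +0.34
Eliminate b (×(-50) and ×(-35), subtract): -1925·a = -36.600 → a = ∂T/∂x = +0.01901
Back-substitute: b = ∂T/∂y = -0.02771.
Steepest decrease is along −∇f = (-0.01901 E, +0.02771 N) → northwest.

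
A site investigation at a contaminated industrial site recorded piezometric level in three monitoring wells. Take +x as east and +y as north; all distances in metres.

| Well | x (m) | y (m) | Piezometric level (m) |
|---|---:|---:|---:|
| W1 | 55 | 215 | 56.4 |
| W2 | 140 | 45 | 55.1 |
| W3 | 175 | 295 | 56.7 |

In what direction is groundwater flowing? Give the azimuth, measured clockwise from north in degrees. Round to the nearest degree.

164°

Taking W1 as reference: W2−W1 = (85, -170, -1.3); W3−W1 = (120, 80, +0.3).
Determinant of the coordinate differences = 85·80 − 120·(-170) = 27200.
∂h/∂x = [(-1.3)·80 − (+0.3)·(-170)] / 27200 = -0.001949
∂h/∂y = [85·(+0.3) − 120·(-1.3)] / 27200 = +0.006673
Flow direction (−∇h) has components (+0.001949 E, -0.006673 N).
Azimuth = atan2(E, N) = atan2(+0.001949, -0.006673) = 163.7° ≈ 164°.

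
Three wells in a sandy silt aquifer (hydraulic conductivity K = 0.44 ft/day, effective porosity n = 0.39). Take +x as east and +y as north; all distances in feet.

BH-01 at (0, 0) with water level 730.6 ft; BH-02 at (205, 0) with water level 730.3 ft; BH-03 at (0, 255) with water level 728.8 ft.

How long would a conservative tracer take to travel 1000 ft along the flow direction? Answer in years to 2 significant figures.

∂h/∂x = (730.3 − 730.6) / (205 − 0) = -0.001463
∂h/∂y = (728.8 − 730.6) / (255 − 0) = -0.007059
|∇h| = √(-0.001463² + -0.007059²) = 0.007209
Seepage velocity v = K·i/n = 0.44 × 0.007209 / 0.39 = 0.008133 ft/day.
t = 1000 / 0.008133 = 1.23e+05 days = 337 years.

340 years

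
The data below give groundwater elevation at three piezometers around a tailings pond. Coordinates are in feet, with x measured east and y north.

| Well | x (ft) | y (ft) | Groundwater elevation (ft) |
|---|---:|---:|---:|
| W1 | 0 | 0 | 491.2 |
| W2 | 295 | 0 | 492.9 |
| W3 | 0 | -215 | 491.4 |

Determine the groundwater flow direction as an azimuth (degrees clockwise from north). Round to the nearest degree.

279°

∂h/∂x = (492.9 − 491.2) / (295 − 0) = +0.005763
∂h/∂y = (491.4 − 491.2) / (-215 − 0) = -0.0009302
Flow direction (−∇h) has components (-0.005763 E, +0.0009302 N).
Azimuth = atan2(E, N) = atan2(-0.005763, +0.0009302) = 279.2° ≈ 279°.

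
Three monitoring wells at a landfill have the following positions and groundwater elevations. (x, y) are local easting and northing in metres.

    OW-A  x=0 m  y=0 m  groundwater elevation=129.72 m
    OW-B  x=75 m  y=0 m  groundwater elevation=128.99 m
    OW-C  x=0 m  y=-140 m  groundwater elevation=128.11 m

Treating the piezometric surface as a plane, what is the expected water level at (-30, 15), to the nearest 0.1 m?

130.2 m

∂h/∂x = (128.99 − 129.72) / (75 − 0) = -0.009733
∂h/∂y = (128.11 − 129.72) / (-140 − 0) = +0.01150
h(-30, 15) = 129.72 + (-0.009733)·(-30) + (+0.01150)·(15) = 129.72 +0.292 +0.172 = 130.184 m.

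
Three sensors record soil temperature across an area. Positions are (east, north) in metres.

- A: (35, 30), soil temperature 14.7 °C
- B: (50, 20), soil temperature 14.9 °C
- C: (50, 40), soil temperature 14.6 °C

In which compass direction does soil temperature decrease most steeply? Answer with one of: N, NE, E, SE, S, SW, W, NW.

Three-point gradient (reference A): Δ to B = (15, -10, +0.2), Δ to C = (15, 10, -0.1).
∂T/∂x = +0.003333, ∂T/∂y = -0.01500 (det = 300).
Steepest decrease is along −∇f = (-0.003333 E, +0.01500 N) → north.

N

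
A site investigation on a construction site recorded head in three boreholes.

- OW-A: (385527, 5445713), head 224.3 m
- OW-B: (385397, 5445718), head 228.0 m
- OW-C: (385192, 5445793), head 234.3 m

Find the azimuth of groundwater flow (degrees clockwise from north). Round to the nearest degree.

104°

With h = a·x + b·y + c and OW-A as origin, the differences give:
  (-130)·a + 5·b = +3.7
  (-335)·a + 80·b = +10.0
Eliminate b (×80 and ×5, subtract): -8725·a = 246.00 → a = ∂h/∂x = -0.02819
Back-substitute: b = ∂h/∂y = +0.006934.
Flow direction (−∇h) has components (+0.02819 E, -0.006934 N).
Azimuth = atan2(E, N) = atan2(+0.02819, -0.006934) = 103.8° ≈ 104°.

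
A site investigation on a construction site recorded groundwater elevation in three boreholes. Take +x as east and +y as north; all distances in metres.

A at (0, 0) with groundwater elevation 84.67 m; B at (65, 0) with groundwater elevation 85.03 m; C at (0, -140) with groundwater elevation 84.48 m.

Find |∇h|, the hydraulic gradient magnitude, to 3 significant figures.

∂h/∂x = (85.03 − 84.67) / (65 − 0) = +0.005538
∂h/∂y = (84.48 − 84.67) / (-140 − 0) = +0.001357
|∇h| = √(0.005538² + 0.001357²) = 0.005702

0.00570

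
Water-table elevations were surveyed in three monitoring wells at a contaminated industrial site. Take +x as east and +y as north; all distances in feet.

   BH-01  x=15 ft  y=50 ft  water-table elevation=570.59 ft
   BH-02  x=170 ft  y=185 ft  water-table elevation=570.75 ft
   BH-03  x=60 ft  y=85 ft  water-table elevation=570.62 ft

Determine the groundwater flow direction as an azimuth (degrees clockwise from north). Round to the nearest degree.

Taking BH-01 as reference: BH-02−BH-01 = (155, 135, +0.16); BH-03−BH-01 = (45, 35, +0.03).
Determinant of the coordinate differences = 155·35 − 45·135 = -650.
∂h/∂x = [(+0.16)·35 − (+0.03)·135] / -650 = -0.002385
∂h/∂y = [155·(+0.03) − 45·(+0.16)] / -650 = +0.003923
Flow direction (−∇h) has components (+0.002385 E, -0.003923 N).
Azimuth = atan2(E, N) = atan2(+0.002385, -0.003923) = 148.7° ≈ 149°.

149°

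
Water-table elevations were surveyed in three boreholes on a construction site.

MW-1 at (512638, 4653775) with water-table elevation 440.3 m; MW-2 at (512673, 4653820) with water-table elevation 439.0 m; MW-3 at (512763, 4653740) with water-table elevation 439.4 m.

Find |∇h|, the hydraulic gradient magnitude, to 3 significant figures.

0.0229

Differences from MW-1: to MW-2 (Δx, Δy, Δh) = (35, 45, -1.3); to MW-3 = (125, -35, -0.9).
Determinant of the coordinate differences = 35·(-35) − 125·45 = -6850.
∂h/∂x = [(-1.3)·(-35) − (-0.9)·45] / -6850 = -0.01255
∂h/∂y = [35·(-0.9) − 125·(-1.3)] / -6850 = -0.01912
|∇h| = √(-0.01255² + -0.01912²) = 0.02287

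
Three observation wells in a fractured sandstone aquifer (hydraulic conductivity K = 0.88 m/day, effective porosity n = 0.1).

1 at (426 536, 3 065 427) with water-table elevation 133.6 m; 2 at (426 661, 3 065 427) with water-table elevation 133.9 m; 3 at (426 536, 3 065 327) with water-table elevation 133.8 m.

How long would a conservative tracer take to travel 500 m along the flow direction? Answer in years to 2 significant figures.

50 years

∂h/∂x = (133.9 − 133.6) / (426661 − 426536) = +0.002400
∂h/∂y = (133.8 − 133.6) / (3065327 − 3065427) = -0.002000
|∇h| = √(0.002400² + -0.002000²) = 0.003124
Seepage velocity v = K·i/n = 0.88 × 0.003124 / 0.1 = 0.02749 m/day.
t = 500 / 0.02749 = 1.819e+04 days = 49.8 years.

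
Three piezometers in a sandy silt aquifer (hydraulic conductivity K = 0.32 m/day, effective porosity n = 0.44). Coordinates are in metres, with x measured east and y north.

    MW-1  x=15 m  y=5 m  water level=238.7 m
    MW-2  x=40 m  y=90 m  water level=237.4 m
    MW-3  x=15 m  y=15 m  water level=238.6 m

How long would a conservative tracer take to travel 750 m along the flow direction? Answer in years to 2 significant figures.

140 years

Taking MW-1 as reference: MW-2−MW-1 = (25, 85, -1.3); MW-3−MW-1 = (0, 10, -0.1).
Solve a·Δx + b·Δy = Δh: det = 25·10 − 0·85 = 250.
∂h/∂x = [(-1.3)·10 − (-0.1)·85] / 250 = -0.01800
∂h/∂y = [25·(-0.1) − 0·(-1.3)] / 250 = -0.010000
|∇h| = √(-0.01800² + -0.010000²) = 0.02059
Seepage velocity v = K·i/n = 0.32 × 0.02059 / 0.44 = 0.01497 m/day.
t = 750 / 0.01497 = 5.01e+04 days = 137 years.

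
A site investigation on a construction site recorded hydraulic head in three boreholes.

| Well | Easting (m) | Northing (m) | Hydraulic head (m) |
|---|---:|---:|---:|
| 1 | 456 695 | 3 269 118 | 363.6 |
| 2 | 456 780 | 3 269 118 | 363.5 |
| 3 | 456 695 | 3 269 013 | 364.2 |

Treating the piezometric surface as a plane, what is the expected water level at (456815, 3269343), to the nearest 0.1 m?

362.2 m

∂h/∂x = (363.5 − 363.6) / (456780 − 456695) = -0.001176
∂h/∂y = (364.2 − 363.6) / (3269013 − 3269118) = -0.005714
h(456815, 3269343) = 363.6 + (-0.001176)·(120) + (-0.005714)·(225) = 363.6 -0.141 -1.286 = 362.173 m.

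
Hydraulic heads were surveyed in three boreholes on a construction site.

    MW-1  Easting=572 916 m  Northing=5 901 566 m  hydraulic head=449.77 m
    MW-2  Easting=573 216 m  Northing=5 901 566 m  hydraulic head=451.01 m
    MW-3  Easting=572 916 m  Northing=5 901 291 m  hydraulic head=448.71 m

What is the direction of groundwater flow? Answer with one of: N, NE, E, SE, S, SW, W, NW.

∂h/∂x = (451.01 − 449.77) / (573216 − 572916) = +0.004133
∂h/∂y = (448.71 − 449.77) / (5901291 − 5901566) = +0.003855
Flow = −∇h = (-0.004133 east, -0.003855 north), which points southwest.

SW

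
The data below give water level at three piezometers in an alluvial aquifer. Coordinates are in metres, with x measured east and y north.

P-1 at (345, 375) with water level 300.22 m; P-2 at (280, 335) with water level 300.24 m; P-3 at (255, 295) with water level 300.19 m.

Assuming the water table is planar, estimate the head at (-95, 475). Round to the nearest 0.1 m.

Three-point gradient (reference P-1): Δ to P-2 = (-65, -40, +0.02), Δ to P-3 = (-90, -80, -0.03).
∂h/∂x = -0.001750, ∂h/∂y = +0.002344 (det = 1600).
h(-95, 475) = 300.22 + (-0.001750)·(-440) + (+0.002344)·(100) = 300.22 +0.770 +0.234 = 301.224 m.

301.2 m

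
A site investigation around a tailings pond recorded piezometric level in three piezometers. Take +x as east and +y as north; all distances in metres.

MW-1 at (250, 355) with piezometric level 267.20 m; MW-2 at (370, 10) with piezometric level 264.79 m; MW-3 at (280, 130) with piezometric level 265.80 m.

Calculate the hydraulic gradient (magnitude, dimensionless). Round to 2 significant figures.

0.0068

With h = a·x + b·y + c and MW-1 as origin, the differences give:
  120·a + (-345)·b = -2.41
  30·a + (-225)·b = -1.40
Eliminate b (×(-225) and ×(-345), subtract): -16650·a = 59.250 → a = ∂h/∂x = -0.003559
Back-substitute: b = ∂h/∂y = +0.005748.
|∇h| = √(-0.003559² + 0.005748²) = 0.006761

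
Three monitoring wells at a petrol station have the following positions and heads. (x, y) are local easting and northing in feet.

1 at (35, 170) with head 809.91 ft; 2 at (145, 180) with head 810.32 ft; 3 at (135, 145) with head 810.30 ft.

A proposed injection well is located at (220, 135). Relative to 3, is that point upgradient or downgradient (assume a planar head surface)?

upgradient

Differences from 1: to 2 (Δx, Δy, Δh) = (110, 10, +0.41); to 3 = (100, -25, +0.39).
Determinant of the coordinate differences = 110·(-25) − 100·10 = -3750.
∂h/∂x = [(+0.41)·(-25) − (+0.39)·10] / -3750 = +0.003773
∂h/∂y = [110·(+0.39) − 100·(+0.41)] / -3750 = -0.0005067
Head at (220, 135) = 809.91 + (+0.003773)·(185) + (-0.0005067)·(-35) = 810.63 ft.
That is higher than the 810.30 ft at 3, so the point is upgradient.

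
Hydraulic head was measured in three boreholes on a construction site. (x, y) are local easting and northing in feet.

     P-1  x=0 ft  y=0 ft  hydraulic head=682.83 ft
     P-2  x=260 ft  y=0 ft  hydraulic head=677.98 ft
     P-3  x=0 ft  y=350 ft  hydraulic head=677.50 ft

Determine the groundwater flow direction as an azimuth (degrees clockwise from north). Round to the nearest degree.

051°

∂h/∂x = (677.98 − 682.83) / (260 − 0) = -0.01865
∂h/∂y = (677.50 − 682.83) / (350 − 0) = -0.01523
Flow direction (−∇h) has components (+0.01865 E, +0.01523 N).
Azimuth = atan2(E, N) = atan2(+0.01865, +0.01523) = 50.8° ≈ 051°.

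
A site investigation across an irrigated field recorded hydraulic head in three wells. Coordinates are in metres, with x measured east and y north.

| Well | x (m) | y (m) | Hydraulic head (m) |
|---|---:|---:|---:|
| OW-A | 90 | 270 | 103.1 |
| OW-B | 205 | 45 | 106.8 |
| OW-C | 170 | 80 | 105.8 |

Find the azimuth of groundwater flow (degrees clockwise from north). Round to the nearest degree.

With h = a·x + b·y + c and OW-A as origin, the differences give:
  115·a + (-225)·b = +3.7
  80·a + (-190)·b = +2.7
Eliminate b (×(-190) and ×(-225), subtract): -3850·a = -95.50 → a = ∂h/∂x = +0.02481
Back-substitute: b = ∂h/∂y = -0.003766.
Flow direction (−∇h) has components (-0.02481 E, +0.003766 N).
Azimuth = atan2(E, N) = atan2(-0.02481, +0.003766) = 278.6° ≈ 279°.

279°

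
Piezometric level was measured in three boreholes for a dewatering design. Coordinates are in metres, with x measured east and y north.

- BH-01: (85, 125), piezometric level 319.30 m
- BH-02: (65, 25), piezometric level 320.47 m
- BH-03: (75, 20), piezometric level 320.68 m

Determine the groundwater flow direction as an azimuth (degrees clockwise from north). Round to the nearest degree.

Three-point gradient (reference BH-01): Δ to BH-02 = (-20, -100, +1.17), Δ to BH-03 = (-10, -105, +1.38).
∂h/∂x = +0.01377, ∂h/∂y = -0.01445 (det = 1100).
Flow direction (−∇h) has components (-0.01377 E, +0.01445 N).
Azimuth = atan2(E, N) = atan2(-0.01377, +0.01445) = 316.4° ≈ 316°.

316°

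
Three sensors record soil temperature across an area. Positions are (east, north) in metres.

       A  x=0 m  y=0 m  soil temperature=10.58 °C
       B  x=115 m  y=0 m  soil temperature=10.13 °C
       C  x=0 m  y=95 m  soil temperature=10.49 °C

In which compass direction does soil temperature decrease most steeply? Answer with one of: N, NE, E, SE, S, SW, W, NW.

E

∂T/∂x = (10.13 − 10.58) / (115 − 0) = -0.003913
∂T/∂y = (10.49 − 10.58) / (95 − 0) = -0.0009474
Steepest decrease is along −∇f = (+0.003913 E, +0.0009474 N) → east.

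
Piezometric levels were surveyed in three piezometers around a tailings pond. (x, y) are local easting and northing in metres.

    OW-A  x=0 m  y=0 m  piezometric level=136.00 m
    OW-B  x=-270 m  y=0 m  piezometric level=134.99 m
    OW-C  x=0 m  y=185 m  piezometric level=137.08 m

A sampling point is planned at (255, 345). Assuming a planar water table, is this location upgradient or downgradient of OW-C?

∂h/∂x = (134.99 − 136.00) / (-270 − 0) = +0.003741
∂h/∂y = (137.08 − 136.00) / (185 − 0) = +0.005838
Head at (255, 345) = 136.00 + (+0.003741)·(255) + (+0.005838)·(345) = 138.97 m.
That is higher than the 137.08 m at OW-C, so the point is upgradient.

upgradient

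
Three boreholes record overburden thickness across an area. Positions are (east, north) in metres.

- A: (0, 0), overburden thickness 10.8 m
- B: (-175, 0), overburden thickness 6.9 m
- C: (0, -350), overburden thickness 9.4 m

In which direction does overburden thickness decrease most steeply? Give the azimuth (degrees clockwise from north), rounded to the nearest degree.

260°

∂d/∂x = (6.9 − 10.8) / (-175 − 0) = +0.02229
∂d/∂y = (9.4 − 10.8) / (-350 − 0) = +0.004000
Steepest decrease is along −∇f: components (-0.02229 E, -0.004000 N).
Azimuth = atan2(-0.02229, -0.004000) = 259.8° ≈ 260°.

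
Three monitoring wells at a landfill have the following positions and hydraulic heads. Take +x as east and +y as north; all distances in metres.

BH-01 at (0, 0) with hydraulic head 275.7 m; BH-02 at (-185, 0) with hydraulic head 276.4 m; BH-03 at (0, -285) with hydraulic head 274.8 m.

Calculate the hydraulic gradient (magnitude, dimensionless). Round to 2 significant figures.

∂h/∂x = (276.4 − 275.7) / (-185 − 0) = -0.003784
∂h/∂y = (274.8 − 275.7) / (-285 − 0) = +0.003158
|∇h| = √(-0.003784² + 0.003158²) = 0.004929

0.0049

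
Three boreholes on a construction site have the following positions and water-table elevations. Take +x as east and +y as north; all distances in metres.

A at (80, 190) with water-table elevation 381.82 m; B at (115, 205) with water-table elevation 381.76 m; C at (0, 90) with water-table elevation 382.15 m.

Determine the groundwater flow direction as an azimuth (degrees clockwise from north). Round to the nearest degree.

009°

Differences from A: to B (Δx, Δy, Δh) = (35, 15, -0.06); to C = (-80, -100, +0.33).
Solve a·Δx + b·Δy = Δh: det = 35·(-100) − (-80)·15 = -2300.
∂h/∂x = [(-0.06)·(-100) − (+0.33)·15] / -2300 = -0.0004565
∂h/∂y = [35·(+0.33) − (-80)·(-0.06)] / -2300 = -0.002935
Flow direction (−∇h) has components (+0.0004565 E, +0.002935 N).
Azimuth = atan2(E, N) = atan2(+0.0004565, +0.002935) = 8.8° ≈ 009°.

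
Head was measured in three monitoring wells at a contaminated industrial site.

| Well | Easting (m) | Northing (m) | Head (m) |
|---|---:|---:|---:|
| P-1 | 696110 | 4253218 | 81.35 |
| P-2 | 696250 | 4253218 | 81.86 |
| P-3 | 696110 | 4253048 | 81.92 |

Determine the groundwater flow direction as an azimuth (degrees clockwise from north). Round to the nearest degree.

313°

∂h/∂x = (81.86 − 81.35) / (696250 − 696110) = +0.003643
∂h/∂y = (81.92 − 81.35) / (4253048 − 4253218) = -0.003353
Flow direction (−∇h) has components (-0.003643 E, +0.003353 N).
Azimuth = atan2(E, N) = atan2(-0.003643, +0.003353) = 312.6° ≈ 313°.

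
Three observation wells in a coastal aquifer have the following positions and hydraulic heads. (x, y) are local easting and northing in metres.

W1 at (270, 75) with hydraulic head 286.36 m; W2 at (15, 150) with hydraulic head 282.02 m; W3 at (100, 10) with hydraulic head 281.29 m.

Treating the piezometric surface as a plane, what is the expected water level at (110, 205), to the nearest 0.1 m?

285.2 m

With h = a·x + b·y + c and W1 as origin, the differences give:
  (-255)·a + 75·b = -4.34
  (-170)·a + (-65)·b = -5.07
Eliminate b (×(-65) and ×75, subtract): 29325·a = 662.350 → a = ∂h/∂x = +0.02259
Back-substitute: b = ∂h/∂y = +0.01893.
h(110, 205) = 286.36 + (+0.02259)·(-160) + (+0.01893)·(130) = 286.36 -3.614 +2.461 = 285.207 m.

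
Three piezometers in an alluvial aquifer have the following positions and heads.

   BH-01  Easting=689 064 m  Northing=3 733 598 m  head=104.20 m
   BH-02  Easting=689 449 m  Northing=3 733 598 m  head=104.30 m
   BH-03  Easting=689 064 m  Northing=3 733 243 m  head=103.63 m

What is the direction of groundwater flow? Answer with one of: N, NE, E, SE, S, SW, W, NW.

S

∂h/∂x = (104.30 − 104.20) / (689449 − 689064) = +0.0002597
∂h/∂y = (103.63 − 104.20) / (3733243 − 3733598) = +0.001606
Flow = −∇h = (-0.0002597 east, -0.001606 north), which points south.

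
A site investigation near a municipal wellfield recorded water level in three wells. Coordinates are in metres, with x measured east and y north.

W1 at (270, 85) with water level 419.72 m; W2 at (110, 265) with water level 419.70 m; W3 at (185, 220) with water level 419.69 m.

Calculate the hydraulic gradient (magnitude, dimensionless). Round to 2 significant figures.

With h = a·x + b·y + c and W1 as origin, the differences give:
  (-160)·a + 180·b = -0.02
  (-85)·a + 135·b = -0.03
Eliminate b (×135 and ×180, subtract): -6300·a = 2.700 → a = ∂h/∂x = -0.0004286
Back-substitute: b = ∂h/∂y = -0.0004921.
|∇h| = √(-0.0004286² + -0.0004921²) = 0.0006526

0.00065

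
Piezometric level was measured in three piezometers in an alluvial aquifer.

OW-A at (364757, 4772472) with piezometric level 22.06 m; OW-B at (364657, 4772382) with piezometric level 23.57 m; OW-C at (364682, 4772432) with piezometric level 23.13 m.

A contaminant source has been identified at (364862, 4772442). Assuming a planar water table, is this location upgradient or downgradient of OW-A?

Taking OW-A as reference: OW-B−OW-A = (-100, -90, +1.51); OW-C−OW-A = (-75, -40, +1.07).
Determinant of the coordinate differences = (-100)·(-40) − (-75)·(-90) = -2750.
∂h/∂x = [(+1.51)·(-40) − (+1.07)·(-90)] / -2750 = -0.01305
∂h/∂y = [(-100)·(+1.07) − (-75)·(+1.51)] / -2750 = -0.002273
Head at (364862, 4772442) = 22.06 + (-0.01305)·(105) + (-0.002273)·(-30) = 20.76 m.
That is lower than the 22.06 m at OW-A, so the point is downgradient.

downgradient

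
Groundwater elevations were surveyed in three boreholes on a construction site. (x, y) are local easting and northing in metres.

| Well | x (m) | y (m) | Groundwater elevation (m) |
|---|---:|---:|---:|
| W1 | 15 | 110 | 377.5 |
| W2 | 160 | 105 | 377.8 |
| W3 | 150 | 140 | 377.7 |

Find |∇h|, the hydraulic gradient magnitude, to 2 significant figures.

With h = a·x + b·y + c and W1 as origin, the differences give:
  145·a + (-5)·b = +0.3
  135·a + 30·b = +0.2
Eliminate b (×30 and ×(-5), subtract): 5025·a = 10.00 → a = ∂h/∂x = +0.001990
Back-substitute: b = ∂h/∂y = -0.002289.
|∇h| = √(0.001990² + -0.002289²) = 0.003033

0.0030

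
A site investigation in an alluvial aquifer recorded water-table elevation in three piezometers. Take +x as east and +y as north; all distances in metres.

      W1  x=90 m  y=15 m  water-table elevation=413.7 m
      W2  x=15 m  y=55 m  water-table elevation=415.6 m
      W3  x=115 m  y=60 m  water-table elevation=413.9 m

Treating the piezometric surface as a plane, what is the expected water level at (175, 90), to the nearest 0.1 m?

With h = a·x + b·y + c and W1 as origin, the differences give:
  (-75)·a + 40·b = +1.9
  25·a + 45·b = +0.2
Eliminate b (×45 and ×40, subtract): -4375·a = 77.50 → a = ∂h/∂x = -0.01771
Back-substitute: b = ∂h/∂y = +0.01429.
h(175, 90) = 413.7 + (-0.01771)·(85) + (+0.01429)·(75) = 413.7 -1.506 +1.071 = 413.266 m.

413.3 m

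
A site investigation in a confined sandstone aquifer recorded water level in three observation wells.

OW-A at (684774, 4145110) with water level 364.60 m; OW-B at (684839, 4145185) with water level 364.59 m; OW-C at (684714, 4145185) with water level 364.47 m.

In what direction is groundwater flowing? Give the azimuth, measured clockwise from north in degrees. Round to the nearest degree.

315°

Taking OW-A as reference: OW-B−OW-A = (65, 75, -0.01); OW-C−OW-A = (-60, 75, -0.13).
Determinant of the coordinate differences = 65·75 − (-60)·75 = 9375.
∂h/∂x = [(-0.01)·75 − (-0.13)·75] / 9375 = +0.0009600
∂h/∂y = [65·(-0.13) − (-60)·(-0.01)] / 9375 = -0.0009653
Flow direction (−∇h) has components (-0.0009600 E, +0.0009653 N).
Azimuth = atan2(E, N) = atan2(-0.0009600, +0.0009653) = 315.2° ≈ 315°.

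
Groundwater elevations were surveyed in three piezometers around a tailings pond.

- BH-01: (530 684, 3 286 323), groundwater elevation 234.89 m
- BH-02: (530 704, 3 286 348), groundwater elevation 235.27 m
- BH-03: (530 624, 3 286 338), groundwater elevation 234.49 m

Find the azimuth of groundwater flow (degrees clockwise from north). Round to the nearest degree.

227°

With h = a·x + b·y + c and BH-01 as origin, the differences give:
  20·a + 25·b = +0.38
  (-60)·a + 15·b = -0.40
Eliminate b (×15 and ×25, subtract): 1800·a = 15.700 → a = ∂h/∂x = +0.008722
Back-substitute: b = ∂h/∂y = +0.008222.
Flow direction (−∇h) has components (-0.008722 E, -0.008222 N).
Azimuth = atan2(E, N) = atan2(-0.008722, -0.008222) = 226.7° ≈ 227°.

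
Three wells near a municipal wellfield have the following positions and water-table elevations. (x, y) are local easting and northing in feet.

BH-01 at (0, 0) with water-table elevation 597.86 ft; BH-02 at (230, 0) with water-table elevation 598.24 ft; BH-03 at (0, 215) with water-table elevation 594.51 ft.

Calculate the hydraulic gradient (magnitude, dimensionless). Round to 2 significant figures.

0.016

∂h/∂x = (598.24 − 597.86) / (230 − 0) = +0.001652
∂h/∂y = (594.51 − 597.86) / (215 − 0) = -0.01558
|∇h| = √(0.001652² + -0.01558²) = 0.01567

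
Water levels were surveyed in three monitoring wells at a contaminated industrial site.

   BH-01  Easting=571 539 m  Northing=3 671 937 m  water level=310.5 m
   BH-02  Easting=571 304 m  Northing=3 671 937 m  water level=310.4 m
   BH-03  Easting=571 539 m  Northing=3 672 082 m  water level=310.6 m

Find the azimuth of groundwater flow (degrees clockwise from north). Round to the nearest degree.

212°

∂h/∂x = (310.4 − 310.5) / (571304 − 571539) = +0.0004255
∂h/∂y = (310.6 − 310.5) / (3672082 − 3671937) = +0.0006897
Flow direction (−∇h) has components (-0.0004255 E, -0.0006897 N).
Azimuth = atan2(E, N) = atan2(-0.0004255, -0.0006897) = 211.7° ≈ 212°.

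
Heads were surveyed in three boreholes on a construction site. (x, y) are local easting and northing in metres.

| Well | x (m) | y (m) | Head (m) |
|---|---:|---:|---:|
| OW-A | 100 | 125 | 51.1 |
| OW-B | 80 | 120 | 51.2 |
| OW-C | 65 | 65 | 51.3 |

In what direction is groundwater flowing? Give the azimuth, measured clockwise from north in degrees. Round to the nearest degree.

084°

Taking OW-A as reference: OW-B−OW-A = (-20, -5, +0.1); OW-C−OW-A = (-35, -60, +0.2).
Solve a·Δx + b·Δy = Δh: det = (-20)·(-60) − (-35)·(-5) = 1025.
∂h/∂x = [(+0.1)·(-60) − (+0.2)·(-5)] / 1025 = -0.004878
∂h/∂y = [(-20)·(+0.2) − (-35)·(+0.1)] / 1025 = -0.0004878
Flow direction (−∇h) has components (+0.004878 E, +0.0004878 N).
Azimuth = atan2(E, N) = atan2(+0.004878, +0.0004878) = 84.3° ≈ 084°.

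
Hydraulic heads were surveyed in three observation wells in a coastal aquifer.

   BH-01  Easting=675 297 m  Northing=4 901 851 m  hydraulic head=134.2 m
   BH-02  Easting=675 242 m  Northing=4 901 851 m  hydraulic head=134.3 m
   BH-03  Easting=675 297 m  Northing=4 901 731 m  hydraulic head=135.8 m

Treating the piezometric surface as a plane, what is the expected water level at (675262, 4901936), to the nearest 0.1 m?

∂h/∂x = (134.3 − 134.2) / (675242 − 675297) = -0.001818
∂h/∂y = (135.8 − 134.2) / (4901731 − 4901851) = -0.01333
h(675262, 4901936) = 134.2 + (-0.001818)·(-35) + (-0.01333)·(85) = 134.2 +0.064 -1.133 = 133.130 m.

133.1 m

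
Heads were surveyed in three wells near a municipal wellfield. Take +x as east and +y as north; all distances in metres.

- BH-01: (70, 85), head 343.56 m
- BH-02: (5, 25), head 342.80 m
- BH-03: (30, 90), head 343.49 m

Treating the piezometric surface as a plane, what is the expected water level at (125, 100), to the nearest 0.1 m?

343.9 m

Differences from BH-01: to BH-02 (Δx, Δy, Δh) = (-65, -60, -0.76); to BH-03 = (-40, 5, -0.07).
Solve a·Δx + b·Δy = Δh: det = (-65)·5 − (-40)·(-60) = -2725.
∂h/∂x = [(-0.76)·5 − (-0.07)·(-60)] / -2725 = +0.002936
∂h/∂y = [(-65)·(-0.07) − (-40)·(-0.76)] / -2725 = +0.009486
h(125, 100) = 343.56 + (+0.002936)·(55) + (+0.009486)·(15) = 343.56 +0.161 +0.142 = 343.864 m.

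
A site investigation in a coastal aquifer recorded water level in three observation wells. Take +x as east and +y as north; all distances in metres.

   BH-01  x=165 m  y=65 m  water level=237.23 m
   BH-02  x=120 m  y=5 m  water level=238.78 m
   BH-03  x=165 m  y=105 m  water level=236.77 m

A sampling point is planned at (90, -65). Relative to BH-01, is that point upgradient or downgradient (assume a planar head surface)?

Differences from BH-01: to BH-02 (Δx, Δy, Δh) = (-45, -60, +1.55); to BH-03 = (0, 40, -0.46).
Solve a·Δx + b·Δy = Δh: det = (-45)·40 − 0·(-60) = -1800.
∂h/∂x = [(+1.55)·40 − (-0.46)·(-60)] / -1800 = -0.01911
∂h/∂y = [(-45)·(-0.46) − 0·(+1.55)] / -1800 = -0.01150
Head at (90, -65) = 237.23 + (-0.01911)·(-75) + (-0.01150)·(-130) = 240.16 m.
That is higher than the 237.23 m at BH-01, so the point is upgradient.

upgradient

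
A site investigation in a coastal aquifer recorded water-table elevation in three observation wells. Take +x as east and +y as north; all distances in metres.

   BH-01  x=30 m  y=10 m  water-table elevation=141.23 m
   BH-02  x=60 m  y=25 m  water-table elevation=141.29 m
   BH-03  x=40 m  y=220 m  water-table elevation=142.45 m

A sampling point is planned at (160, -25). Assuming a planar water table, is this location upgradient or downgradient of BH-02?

downgradient

Taking BH-01 as reference: BH-02−BH-01 = (30, 15, +0.06); BH-03−BH-01 = (10, 210, +1.22).
Solve a·Δx + b·Δy = Δh: det = 30·210 − 10·15 = 6150.
∂h/∂x = [(+0.06)·210 − (+1.22)·15] / 6150 = -0.0009268
∂h/∂y = [30·(+1.22) − 10·(+0.06)] / 6150 = +0.005854
Head at (160, -25) = 141.23 + (-0.0009268)·(130) + (+0.005854)·(-35) = 140.90 m.
That is lower than the 141.29 m at BH-02, so the point is downgradient.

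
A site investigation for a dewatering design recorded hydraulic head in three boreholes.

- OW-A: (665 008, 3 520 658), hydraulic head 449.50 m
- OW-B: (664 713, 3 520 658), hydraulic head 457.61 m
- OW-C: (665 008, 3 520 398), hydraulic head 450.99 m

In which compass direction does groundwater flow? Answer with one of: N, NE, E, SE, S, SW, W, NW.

E

∂h/∂x = (457.61 − 449.50) / (664713 − 665008) = -0.02749
∂h/∂y = (450.99 − 449.50) / (3520398 − 3520658) = -0.005731
Flow = −∇h = (+0.02749 east, +0.005731 north), which points east.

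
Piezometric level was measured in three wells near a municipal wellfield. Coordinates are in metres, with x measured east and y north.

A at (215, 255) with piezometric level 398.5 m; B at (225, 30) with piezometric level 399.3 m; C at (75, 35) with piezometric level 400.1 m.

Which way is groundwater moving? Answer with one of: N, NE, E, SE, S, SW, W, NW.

NE

Three-point gradient (reference A): Δ to B = (10, -225, +0.8), Δ to C = (-140, -220, +1.6).
∂h/∂x = -0.005460, ∂h/∂y = -0.003798 (det = -33700).
Flow = −∇h = (+0.005460 east, +0.003798 north), which points northeast.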